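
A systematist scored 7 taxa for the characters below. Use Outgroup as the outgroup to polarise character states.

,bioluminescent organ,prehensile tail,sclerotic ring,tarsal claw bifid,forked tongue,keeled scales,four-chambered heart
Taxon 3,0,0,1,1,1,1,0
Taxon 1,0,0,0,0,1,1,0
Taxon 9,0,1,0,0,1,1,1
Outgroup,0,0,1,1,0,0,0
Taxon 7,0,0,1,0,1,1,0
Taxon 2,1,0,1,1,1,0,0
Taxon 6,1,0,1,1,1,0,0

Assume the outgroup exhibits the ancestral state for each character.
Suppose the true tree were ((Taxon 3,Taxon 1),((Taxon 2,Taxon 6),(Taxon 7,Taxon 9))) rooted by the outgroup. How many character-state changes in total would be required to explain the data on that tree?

Map each character onto ((Taxon 3,Taxon 1),((Taxon 2,Taxon 6),(Taxon 7,Taxon 9))) (rooted by Outgroup) and count the minimum state changes it requires (Fitch parsimony):
bioluminescent organ: 1; prehensile tail: 1; sclerotic ring: 2; tarsal claw bifid: 2; forked tongue: 1; keeled scales: 2; four-chambered heart: 1.
Total tree length = 10.

10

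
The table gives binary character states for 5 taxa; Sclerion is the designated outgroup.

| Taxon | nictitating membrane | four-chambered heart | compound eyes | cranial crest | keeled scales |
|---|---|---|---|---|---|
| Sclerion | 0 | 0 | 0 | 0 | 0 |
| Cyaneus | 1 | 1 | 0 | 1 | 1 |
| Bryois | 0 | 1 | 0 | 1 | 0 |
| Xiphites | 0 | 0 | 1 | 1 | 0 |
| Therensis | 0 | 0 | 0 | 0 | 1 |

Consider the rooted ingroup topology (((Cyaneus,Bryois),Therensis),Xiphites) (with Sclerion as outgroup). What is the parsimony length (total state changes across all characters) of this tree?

Map each character onto (((Cyaneus,Bryois),Therensis),Xiphites) (rooted by Sclerion) and count the minimum state changes it requires (Fitch parsimony):
nictitating membrane: 1; four-chambered heart: 1; compound eyes: 1; cranial crest: 2; keeled scales: 2.
Total tree length = 7.

7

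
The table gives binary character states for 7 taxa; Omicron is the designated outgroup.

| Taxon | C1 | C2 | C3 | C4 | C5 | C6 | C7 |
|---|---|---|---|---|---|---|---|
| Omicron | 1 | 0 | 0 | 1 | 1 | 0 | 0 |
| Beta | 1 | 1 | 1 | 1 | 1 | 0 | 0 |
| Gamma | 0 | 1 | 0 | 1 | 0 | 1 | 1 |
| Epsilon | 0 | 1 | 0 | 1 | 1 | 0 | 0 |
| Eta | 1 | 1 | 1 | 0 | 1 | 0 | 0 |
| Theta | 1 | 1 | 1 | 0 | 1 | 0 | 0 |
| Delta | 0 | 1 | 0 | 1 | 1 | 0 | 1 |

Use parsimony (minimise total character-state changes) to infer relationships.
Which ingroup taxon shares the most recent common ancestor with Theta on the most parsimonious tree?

Eta

Character polarity is set by the outgroup: the derived state is whichever differs from the outgroup's state, so for C1, C4, C5 the derived state is '0', and for the remaining characters it is '1'.
Only Delta, Epsilon, and Gamma show the derived state '0' for C1, supporting them as a clade.
C2 (derived state '1') is shared by all ingroup taxa — unites the whole ingroup.
C3 (derived state '1') is shared by Beta, Eta, and Theta — a synapomorphy uniting that clade.
C4: derived state '0' in Eta and Theta only — synapomorphy for {Eta, Theta}.
C5 (derived state '0') is unique to Gamma (autapomorphy; uninformative for grouping).
C6: derived state '1' in Gamma only — an autapomorphy, so it tells us nothing about relationships among taxa.
C7 (derived state '1') is shared by Delta and Gamma — a synapomorphy uniting that clade.
Most parsimonious ingroup topology: ((Beta,(Eta,Theta)),((Gamma,Delta),Epsilon)).
Theta and Eta form a cherry on this tree, so they are sister taxa.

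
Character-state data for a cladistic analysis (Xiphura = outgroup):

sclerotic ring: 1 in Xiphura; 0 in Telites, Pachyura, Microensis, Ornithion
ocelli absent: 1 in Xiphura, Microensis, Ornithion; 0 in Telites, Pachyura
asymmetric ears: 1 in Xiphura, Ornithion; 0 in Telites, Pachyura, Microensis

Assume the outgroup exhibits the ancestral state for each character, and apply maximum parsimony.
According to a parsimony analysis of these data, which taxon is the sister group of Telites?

Pachyura

The outgroup has state '1' for every character, so '0' is the derived state throughout.
sclerotic ring (derived state '0') is shared by all ingroup taxa — unites the whole ingroup.
ocelli absent (derived state '0') is shared by Pachyura and Telites — a synapomorphy uniting that clade.
asymmetric ears (derived state '0') is shared by Microensis, Pachyura, and Telites — a synapomorphy uniting that clade.
Most parsimonious ingroup topology: (((Telites,Pachyura),Microensis),Ornithion).
Telites and Pachyura form a cherry on this tree, so they are sister taxa.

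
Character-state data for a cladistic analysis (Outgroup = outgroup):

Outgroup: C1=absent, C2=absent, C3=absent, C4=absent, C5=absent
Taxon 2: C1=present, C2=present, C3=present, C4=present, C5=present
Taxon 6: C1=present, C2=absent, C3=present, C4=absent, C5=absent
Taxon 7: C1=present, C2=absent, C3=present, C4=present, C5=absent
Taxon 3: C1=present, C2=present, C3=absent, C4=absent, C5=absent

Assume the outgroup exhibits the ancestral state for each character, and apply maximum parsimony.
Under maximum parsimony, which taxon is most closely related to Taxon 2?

Taxon 7

The outgroup has state 'absent' for every character, so 'present' is the derived state throughout.
All ingroup taxa share the derived state 'present' for C1; it defines the ingroup but does not resolve relationships within it.
C2 (state 'present') occurs in Taxon 2 and Taxon 3 but conflicts with the nesting implied by the other characters — most parsimoniously interpreted as homoplasy.
C3: derived state 'present' in Taxon 2, Taxon 6, and Taxon 7 only — synapomorphy for {Taxon 2, Taxon 6, Taxon 7}.
C4: derived state 'present' in Taxon 2 and Taxon 7 only — synapomorphy for {Taxon 2, Taxon 7}.
C5 (derived state 'present') is unique to Taxon 2 (autapomorphy; uninformative for grouping).
Most parsimonious ingroup topology: (((Taxon 2,Taxon 7),Taxon 6),Taxon 3).
Taxon 2 and Taxon 7 form a cherry on this tree, so they are sister taxa.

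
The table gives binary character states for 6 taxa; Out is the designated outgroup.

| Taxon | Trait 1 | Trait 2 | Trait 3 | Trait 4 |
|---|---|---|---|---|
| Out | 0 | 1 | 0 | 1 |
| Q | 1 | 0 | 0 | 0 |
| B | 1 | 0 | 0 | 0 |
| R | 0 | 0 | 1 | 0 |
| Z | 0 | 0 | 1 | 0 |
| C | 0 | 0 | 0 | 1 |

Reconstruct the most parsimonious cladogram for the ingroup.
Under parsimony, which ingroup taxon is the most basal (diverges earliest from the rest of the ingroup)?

C

Character polarity is set by the outgroup: the derived state is whichever differs from the outgroup's state, so for Trait 2, Trait 4 the derived state is '0', and for the remaining characters it is '1'.
Only B and Q show the derived state '1' for Trait 1, supporting them as a clade.
Trait 2 (derived state '0') is shared by all ingroup taxa — unites the whole ingroup.
Trait 3 (derived state '1') is shared by R and Z — a synapomorphy uniting that clade.
Only B, Q, R, and Z show the derived state '0' for Trait 4, supporting them as a clade.
Most parsimonious ingroup topology: (((Q,B),(R,Z)),C).
C is sister to the clade containing all other ingroup taxa, so it is the earliest-diverging (most basal) ingroup lineage.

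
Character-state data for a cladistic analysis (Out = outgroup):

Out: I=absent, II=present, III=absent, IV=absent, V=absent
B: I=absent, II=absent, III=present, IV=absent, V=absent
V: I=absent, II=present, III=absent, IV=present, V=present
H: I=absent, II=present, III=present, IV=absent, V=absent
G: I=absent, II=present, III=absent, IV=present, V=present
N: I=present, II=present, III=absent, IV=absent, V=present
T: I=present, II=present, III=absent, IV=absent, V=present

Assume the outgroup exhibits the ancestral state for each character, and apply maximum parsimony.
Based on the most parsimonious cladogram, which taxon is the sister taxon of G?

Character polarity is set by the outgroup: the derived state is whichever differs from the outgroup's state, so for II the derived state is 'absent', and for the remaining characters it is 'present'.
I (derived state 'present') is shared by N and T — a synapomorphy uniting that clade.
II: derived state 'absent' in B only — an autapomorphy, so it tells us nothing about relationships among taxa.
III: derived state 'present' in B and H only — synapomorphy for {B, H}.
Only G and V show the derived state 'present' for IV, supporting them as a clade.
V (derived state 'present') is shared by G, N, T, and V — a synapomorphy uniting that clade.
Most parsimonious ingroup topology: ((B,H),((V,G),(N,T))).
G and V form a cherry on this tree, so they are sister taxa.

V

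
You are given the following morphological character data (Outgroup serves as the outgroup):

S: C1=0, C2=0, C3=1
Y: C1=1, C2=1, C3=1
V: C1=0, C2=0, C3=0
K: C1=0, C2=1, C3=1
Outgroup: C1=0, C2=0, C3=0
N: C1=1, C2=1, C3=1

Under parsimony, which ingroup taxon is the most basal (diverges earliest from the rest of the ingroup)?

The outgroup has state '0' for every character, so '1' is the derived state throughout.
C1: derived state '1' in N and Y only — synapomorphy for {N, Y}.
C2: derived state '1' in K, N, and Y only — synapomorphy for {K, N, Y}.
Only K, N, S, and Y show the derived state '1' for C3, supporting them as a clade.
Most parsimonious ingroup topology: ((((N,Y),K),S),V).
V is sister to the clade containing all other ingroup taxa, so it is the earliest-diverging (most basal) ingroup lineage.

V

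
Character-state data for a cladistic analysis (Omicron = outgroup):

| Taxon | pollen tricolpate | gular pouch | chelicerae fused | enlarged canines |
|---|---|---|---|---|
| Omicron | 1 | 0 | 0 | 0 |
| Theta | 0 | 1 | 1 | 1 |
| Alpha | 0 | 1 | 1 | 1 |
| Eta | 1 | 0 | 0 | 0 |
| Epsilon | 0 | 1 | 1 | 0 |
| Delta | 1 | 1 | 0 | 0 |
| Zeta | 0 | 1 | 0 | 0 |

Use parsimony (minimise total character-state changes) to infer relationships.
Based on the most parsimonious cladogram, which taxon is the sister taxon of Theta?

Alpha

Character polarity is set by the outgroup: the derived state is whichever differs from the outgroup's state, so for pollen tricolpate the derived state is '0', and for the remaining characters it is '1'.
pollen tricolpate (derived state '0') is shared by Alpha, Epsilon, Theta, and Zeta — a synapomorphy uniting that clade.
Only Alpha, Delta, Epsilon, Theta, and Zeta show the derived state '1' for gular pouch, supporting them as a clade.
chelicerae fused (derived state '1') is shared by Alpha, Epsilon, and Theta — a synapomorphy uniting that clade.
enlarged canines: derived state '1' in Alpha and Theta only — synapomorphy for {Alpha, Theta}.
Most parsimonious ingroup topology: (((((Theta,Alpha),Epsilon),Zeta),Delta),Eta).
Theta and Alpha form a cherry on this tree, so they are sister taxa.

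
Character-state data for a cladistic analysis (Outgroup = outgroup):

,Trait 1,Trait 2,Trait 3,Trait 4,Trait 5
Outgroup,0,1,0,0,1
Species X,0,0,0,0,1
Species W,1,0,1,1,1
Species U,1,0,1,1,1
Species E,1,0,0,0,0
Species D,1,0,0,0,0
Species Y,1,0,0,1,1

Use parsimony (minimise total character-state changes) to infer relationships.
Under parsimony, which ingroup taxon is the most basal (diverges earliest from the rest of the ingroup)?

Character polarity is set by the outgroup: the derived state is whichever differs from the outgroup's state, so for Trait 2, Trait 5 the derived state is '0', and for the remaining characters it is '1'.
Trait 1 (derived state '1') is shared by Species D, Species E, Species U, Species W, and Species Y — a synapomorphy uniting that clade.
All ingroup taxa share the derived state '0' for Trait 2; it defines the ingroup but does not resolve relationships within it.
Trait 3 (derived state '1') is shared by Species U and Species W — a synapomorphy uniting that clade.
Trait 4: derived state '1' in Species U, Species W, and Species Y only — synapomorphy for {Species U, Species W, Species Y}.
Only Species D and Species E show the derived state '0' for Trait 5, supporting them as a clade.
Most parsimonious ingroup topology: ((((Species W,Species U),Species Y),(Species D,Species E)),Species X).
Species X is sister to the clade containing all other ingroup taxa, so it is the earliest-diverging (most basal) ingroup lineage.

Species X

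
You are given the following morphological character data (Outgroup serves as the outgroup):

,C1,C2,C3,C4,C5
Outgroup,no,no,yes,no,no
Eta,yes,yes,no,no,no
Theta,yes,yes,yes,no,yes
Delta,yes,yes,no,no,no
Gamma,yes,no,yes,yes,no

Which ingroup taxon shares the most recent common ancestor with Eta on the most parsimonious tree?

Delta

Character polarity is set by the outgroup: the derived state is whichever differs from the outgroup's state, so for C3 the derived state is 'no', and for the remaining characters it is 'yes'.
C1 (derived state 'yes') is shared by all ingroup taxa — unites the whole ingroup.
C2 (derived state 'yes') is shared by Delta, Eta, and Theta — a synapomorphy uniting that clade.
C3 (derived state 'no') is shared by Delta and Eta — a synapomorphy uniting that clade.
C4 (derived state 'yes') is unique to Gamma (autapomorphy; uninformative for grouping).
C5 (derived state 'yes') is unique to Theta (autapomorphy; uninformative for grouping).
Most parsimonious ingroup topology: (((Eta,Delta),Theta),Gamma).
Eta and Delta form a cherry on this tree, so they are sister taxa.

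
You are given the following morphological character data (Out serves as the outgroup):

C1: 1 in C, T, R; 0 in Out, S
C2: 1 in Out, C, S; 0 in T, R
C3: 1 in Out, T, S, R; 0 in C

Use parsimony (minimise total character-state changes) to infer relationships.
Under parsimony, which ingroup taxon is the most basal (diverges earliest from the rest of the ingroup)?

S

Character polarity is set by the outgroup: the derived state is whichever differs from the outgroup's state, so for C2, C3 the derived state is '0', and for the remaining characters it is '1'.
C1 (derived state '1') is shared by C, R, and T — a synapomorphy uniting that clade.
Only R and T show the derived state '0' for C2, supporting them as a clade.
C3: derived state '0' in C only — an autapomorphy, so it tells us nothing about relationships among taxa.
Most parsimonious ingroup topology: ((C,(T,R)),S).
S is sister to the clade containing all other ingroup taxa, so it is the earliest-diverging (most basal) ingroup lineage.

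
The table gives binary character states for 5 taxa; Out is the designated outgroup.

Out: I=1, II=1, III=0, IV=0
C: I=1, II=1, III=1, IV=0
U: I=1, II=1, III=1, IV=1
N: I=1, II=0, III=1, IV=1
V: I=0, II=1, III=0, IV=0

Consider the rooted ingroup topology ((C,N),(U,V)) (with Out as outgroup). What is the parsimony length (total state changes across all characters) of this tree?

Map each character onto ((C,N),(U,V)) (rooted by Out) and count the minimum state changes it requires (Fitch parsimony):
I: 1; II: 1; III: 2; IV: 2.
Total tree length = 6.

6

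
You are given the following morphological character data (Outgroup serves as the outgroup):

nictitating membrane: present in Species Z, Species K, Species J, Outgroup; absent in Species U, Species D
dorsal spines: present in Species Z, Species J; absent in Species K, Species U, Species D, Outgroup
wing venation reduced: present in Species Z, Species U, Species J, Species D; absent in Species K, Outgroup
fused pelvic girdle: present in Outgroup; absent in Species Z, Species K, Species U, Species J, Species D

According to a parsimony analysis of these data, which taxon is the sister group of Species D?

Species U

Character polarity is set by the outgroup: the derived state is whichever differs from the outgroup's state, so for nictitating membrane, fused pelvic girdle the derived state is 'absent', and for the remaining characters it is 'present'.
Only Species D and Species U show the derived state 'absent' for nictitating membrane, supporting them as a clade.
dorsal spines: derived state 'present' in Species J and Species Z only — synapomorphy for {Species J, Species Z}.
wing venation reduced (derived state 'present') is shared by Species D, Species J, Species U, and Species Z — a synapomorphy uniting that clade.
All ingroup taxa share the derived state 'absent' for fused pelvic girdle; it defines the ingroup but does not resolve relationships within it.
Most parsimonious ingroup topology: (Species K,((Species J,Species Z),(Species D,Species U))).
Species D and Species U form a cherry on this tree, so they are sister taxa.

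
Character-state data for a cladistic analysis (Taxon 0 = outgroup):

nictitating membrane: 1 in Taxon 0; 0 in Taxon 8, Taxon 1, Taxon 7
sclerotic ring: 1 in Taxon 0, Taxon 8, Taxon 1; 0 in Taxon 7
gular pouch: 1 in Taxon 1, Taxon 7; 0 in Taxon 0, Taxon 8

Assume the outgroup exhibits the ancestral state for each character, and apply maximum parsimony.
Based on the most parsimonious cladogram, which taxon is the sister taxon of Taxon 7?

Character polarity is set by the outgroup: the derived state is whichever differs from the outgroup's state, so for nictitating membrane, sclerotic ring the derived state is '0', and for the remaining characters it is '1'.
All ingroup taxa share the derived state '0' for nictitating membrane; it defines the ingroup but does not resolve relationships within it.
sclerotic ring: derived state '0' in Taxon 7 only — an autapomorphy, so it tells us nothing about relationships among taxa.
gular pouch (derived state '1') is shared by Taxon 1 and Taxon 7 — a synapomorphy uniting that clade.
Most parsimonious ingroup topology: (Taxon 8,(Taxon 1,Taxon 7)).
Taxon 7 and Taxon 1 form a cherry on this tree, so they are sister taxa.

Taxon 1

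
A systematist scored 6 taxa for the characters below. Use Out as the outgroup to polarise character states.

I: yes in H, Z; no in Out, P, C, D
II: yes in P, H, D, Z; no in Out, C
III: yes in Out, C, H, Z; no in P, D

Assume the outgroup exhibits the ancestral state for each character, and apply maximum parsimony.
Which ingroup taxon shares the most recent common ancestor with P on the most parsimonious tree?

Character polarity is set by the outgroup: the derived state is whichever differs from the outgroup's state, so for III the derived state is 'no', and for the remaining characters it is 'yes'.
I (derived state 'yes') is shared by H and Z — a synapomorphy uniting that clade.
Only D, H, P, and Z show the derived state 'yes' for II, supporting them as a clade.
III (derived state 'no') is shared by D and P — a synapomorphy uniting that clade.
Most parsimonious ingroup topology: (((P,D),(H,Z)),C).
P and D form a cherry on this tree, so they are sister taxa.

D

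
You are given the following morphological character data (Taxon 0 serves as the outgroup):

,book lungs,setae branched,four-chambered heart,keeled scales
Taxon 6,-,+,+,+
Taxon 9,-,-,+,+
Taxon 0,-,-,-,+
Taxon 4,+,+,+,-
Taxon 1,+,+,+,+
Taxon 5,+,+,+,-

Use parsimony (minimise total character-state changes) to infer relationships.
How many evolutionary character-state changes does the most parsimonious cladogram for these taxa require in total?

Character polarity is set by the outgroup: the derived state is whichever differs from the outgroup's state, so for keeled scales the derived state is '-', and for the remaining characters it is '+'.
book lungs (derived state '+') is shared by Taxon 1, Taxon 4, and Taxon 5 — a synapomorphy uniting that clade.
setae branched: derived state '+' in Taxon 1, Taxon 4, Taxon 5, and Taxon 6 only — synapomorphy for {Taxon 1, Taxon 4, Taxon 5, Taxon 6}.
All ingroup taxa share the derived state '+' for four-chambered heart; it defines the ingroup but does not resolve relationships within it.
keeled scales (derived state '-') is shared by Taxon 4 and Taxon 5 — a synapomorphy uniting that clade.
Most parsimonious ingroup topology: ((((Taxon 5,Taxon 4),Taxon 1),Taxon 6),Taxon 9).
Changes per character on this tree: book lungs: 1; setae branched: 1; four-chambered heart: 1; keeled scales: 1.
Total = 4.

4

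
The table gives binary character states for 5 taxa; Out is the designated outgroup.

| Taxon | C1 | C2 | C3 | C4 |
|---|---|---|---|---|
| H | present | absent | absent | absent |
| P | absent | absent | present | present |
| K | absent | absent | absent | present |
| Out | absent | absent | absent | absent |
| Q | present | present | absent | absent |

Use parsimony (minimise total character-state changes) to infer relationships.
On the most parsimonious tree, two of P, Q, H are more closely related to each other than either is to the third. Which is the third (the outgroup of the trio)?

The outgroup has state 'absent' for every character, so 'present' is the derived state throughout.
Only H and Q show the derived state 'present' for C1, supporting them as a clade.
C2 (derived state 'present') is unique to Q (autapomorphy; uninformative for grouping).
C3 (derived state 'present') is unique to P (autapomorphy; uninformative for grouping).
C4 (derived state 'present') is shared by K and P — a synapomorphy uniting that clade.
Most parsimonious ingroup topology: ((H,Q),(P,K)).
H and Q share a more recent common ancestor with each other than either does with P, so P is the least closely related of the three.

P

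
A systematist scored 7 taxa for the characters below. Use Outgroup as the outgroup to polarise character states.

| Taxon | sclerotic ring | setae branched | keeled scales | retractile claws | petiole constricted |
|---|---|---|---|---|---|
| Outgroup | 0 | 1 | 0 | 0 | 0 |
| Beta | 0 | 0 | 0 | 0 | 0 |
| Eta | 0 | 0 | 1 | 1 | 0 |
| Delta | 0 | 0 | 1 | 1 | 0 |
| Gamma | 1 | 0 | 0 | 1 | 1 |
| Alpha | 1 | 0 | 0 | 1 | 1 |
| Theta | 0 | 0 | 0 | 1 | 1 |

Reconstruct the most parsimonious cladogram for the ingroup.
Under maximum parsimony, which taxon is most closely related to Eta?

Delta

Character polarity is set by the outgroup: the derived state is whichever differs from the outgroup's state, so for setae branched the derived state is '0', and for the remaining characters it is '1'.
sclerotic ring (derived state '1') is shared by Alpha and Gamma — a synapomorphy uniting that clade.
All ingroup taxa share the derived state '0' for setae branched; it defines the ingroup but does not resolve relationships within it.
Only Delta and Eta show the derived state '1' for keeled scales, supporting them as a clade.
retractile claws: derived state '1' in Alpha, Delta, Eta, Gamma, and Theta only — synapomorphy for {Alpha, Delta, Eta, Gamma, Theta}.
petiole constricted: derived state '1' in Alpha, Gamma, and Theta only — synapomorphy for {Alpha, Gamma, Theta}.
Most parsimonious ingroup topology: (Beta,((Eta,Delta),((Gamma,Alpha),Theta))).
Eta and Delta form a cherry on this tree, so they are sister taxa.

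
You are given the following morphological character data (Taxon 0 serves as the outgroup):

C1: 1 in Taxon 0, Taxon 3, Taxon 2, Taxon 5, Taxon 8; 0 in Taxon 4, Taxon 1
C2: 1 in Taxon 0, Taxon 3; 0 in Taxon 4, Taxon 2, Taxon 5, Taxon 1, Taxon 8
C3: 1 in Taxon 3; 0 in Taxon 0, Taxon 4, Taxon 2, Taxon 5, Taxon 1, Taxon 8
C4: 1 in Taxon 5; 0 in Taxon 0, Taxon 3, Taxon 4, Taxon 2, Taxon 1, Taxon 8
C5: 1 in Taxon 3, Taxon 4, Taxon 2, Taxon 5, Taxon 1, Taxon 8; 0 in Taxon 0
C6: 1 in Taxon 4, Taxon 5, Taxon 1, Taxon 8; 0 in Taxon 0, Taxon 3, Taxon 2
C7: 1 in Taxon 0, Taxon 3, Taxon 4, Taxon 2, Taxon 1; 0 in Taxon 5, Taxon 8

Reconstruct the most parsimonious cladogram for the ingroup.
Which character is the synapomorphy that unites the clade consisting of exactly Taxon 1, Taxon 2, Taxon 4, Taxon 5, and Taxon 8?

Character polarity is set by the outgroup: the derived state is whichever differs from the outgroup's state, so for C1, C2, C7 the derived state is '0', and for the remaining characters it is '1'.
C1: derived state '0' in Taxon 1 and Taxon 4 only — synapomorphy for {Taxon 1, Taxon 4}.
C2 (derived state '0') is shared by Taxon 1, Taxon 2, Taxon 4, Taxon 5, and Taxon 8 — a synapomorphy uniting that clade.
C3 (derived state '1') is unique to Taxon 3 (autapomorphy; uninformative for grouping).
C4 (derived state '1') is unique to Taxon 5 (autapomorphy; uninformative for grouping).
All ingroup taxa share the derived state '1' for C5; it defines the ingroup but does not resolve relationships within it.
C6 (derived state '1') is shared by Taxon 1, Taxon 4, Taxon 5, and Taxon 8 — a synapomorphy uniting that clade.
C7 (derived state '0') is shared by Taxon 5 and Taxon 8 — a synapomorphy uniting that clade.
Most parsimonious ingroup topology: (Taxon 3,(((Taxon 4,Taxon 1),(Taxon 5,Taxon 8)),Taxon 2)).
The clade {Taxon 1, Taxon 2, Taxon 4, Taxon 5, Taxon 8} is supported by C2: its derived state '0' occurs in exactly those taxa and in no other taxon (including the outgroup).

C2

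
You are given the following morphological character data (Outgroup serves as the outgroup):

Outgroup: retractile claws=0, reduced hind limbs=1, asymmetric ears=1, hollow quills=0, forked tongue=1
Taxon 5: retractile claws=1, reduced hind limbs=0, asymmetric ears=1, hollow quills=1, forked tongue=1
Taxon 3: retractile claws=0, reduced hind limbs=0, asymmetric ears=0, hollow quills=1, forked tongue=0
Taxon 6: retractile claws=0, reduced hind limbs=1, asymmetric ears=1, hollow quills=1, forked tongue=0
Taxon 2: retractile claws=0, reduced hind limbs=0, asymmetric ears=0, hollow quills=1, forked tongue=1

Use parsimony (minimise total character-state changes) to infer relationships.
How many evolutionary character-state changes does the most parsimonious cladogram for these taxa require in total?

6

Character polarity is set by the outgroup: the derived state is whichever differs from the outgroup's state, so for reduced hind limbs, asymmetric ears, forked tongue the derived state is '0', and for the remaining characters it is '1'.
retractile claws (derived state '1') is unique to Taxon 5 (autapomorphy; uninformative for grouping).
reduced hind limbs: derived state '0' in Taxon 2, Taxon 3, and Taxon 5 only — synapomorphy for {Taxon 2, Taxon 3, Taxon 5}.
asymmetric ears (derived state '0') is shared by Taxon 2 and Taxon 3 — a synapomorphy uniting that clade.
hollow quills (derived state '1') is shared by all ingroup taxa — unites the whole ingroup.
forked tongue (state '0') occurs in Taxon 3 and Taxon 6 but conflicts with the nesting implied by the other characters — most parsimoniously interpreted as homoplasy.
Most parsimonious ingroup topology: ((Taxon 5,(Taxon 3,Taxon 2)),Taxon 6).
Changes per character on this tree: retractile claws: 1; reduced hind limbs: 1; asymmetric ears: 1; hollow quills: 1; forked tongue: 2.
Total = 6.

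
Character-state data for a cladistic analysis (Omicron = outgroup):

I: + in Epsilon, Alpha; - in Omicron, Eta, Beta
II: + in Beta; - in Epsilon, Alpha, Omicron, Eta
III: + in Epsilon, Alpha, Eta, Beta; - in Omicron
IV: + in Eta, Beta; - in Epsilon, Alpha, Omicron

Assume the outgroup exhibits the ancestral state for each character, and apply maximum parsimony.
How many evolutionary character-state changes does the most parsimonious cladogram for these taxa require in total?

4

The outgroup has state '-' for every character, so '+' is the derived state throughout.
I: derived state '+' in Alpha and Epsilon only — synapomorphy for {Alpha, Epsilon}.
II (derived state '+') is unique to Beta (autapomorphy; uninformative for grouping).
III (derived state '+') is shared by all ingroup taxa — unites the whole ingroup.
IV: derived state '+' in Beta and Eta only — synapomorphy for {Beta, Eta}.
Most parsimonious ingroup topology: ((Eta,Beta),(Alpha,Epsilon)).
Changes per character on this tree: I: 1; II: 1; III: 1; IV: 1.
Total = 4.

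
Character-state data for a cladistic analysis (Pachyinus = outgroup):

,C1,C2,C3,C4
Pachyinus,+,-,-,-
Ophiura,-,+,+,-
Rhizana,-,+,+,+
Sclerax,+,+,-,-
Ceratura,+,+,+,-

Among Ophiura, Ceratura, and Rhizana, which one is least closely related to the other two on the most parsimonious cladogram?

Ceratura

Character polarity is set by the outgroup: the derived state is whichever differs from the outgroup's state, so for C1 the derived state is '-', and for the remaining characters it is '+'.
C1: derived state '-' in Ophiura and Rhizana only — synapomorphy for {Ophiura, Rhizana}.
C2 (derived state '+') is shared by all ingroup taxa — unites the whole ingroup.
Only Ceratura, Ophiura, and Rhizana show the derived state '+' for C3, supporting them as a clade.
C4 (derived state '+') is unique to Rhizana (autapomorphy; uninformative for grouping).
Most parsimonious ingroup topology: (((Ophiura,Rhizana),Ceratura),Sclerax).
Rhizana and Ophiura share a more recent common ancestor with each other than either does with Ceratura, so Ceratura is the least closely related of the three.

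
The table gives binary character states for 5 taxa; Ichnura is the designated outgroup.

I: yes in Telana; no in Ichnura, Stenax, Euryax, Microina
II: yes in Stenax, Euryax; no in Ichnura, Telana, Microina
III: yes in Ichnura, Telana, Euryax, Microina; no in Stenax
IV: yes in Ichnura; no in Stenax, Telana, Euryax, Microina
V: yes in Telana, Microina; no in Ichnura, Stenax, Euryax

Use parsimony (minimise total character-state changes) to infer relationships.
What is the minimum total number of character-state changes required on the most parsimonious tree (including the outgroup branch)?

5

Character polarity is set by the outgroup: the derived state is whichever differs from the outgroup's state, so for III, IV the derived state is 'no', and for the remaining characters it is 'yes'.
I: derived state 'yes' in Telana only — an autapomorphy, so it tells us nothing about relationships among taxa.
II: derived state 'yes' in Euryax and Stenax only — synapomorphy for {Euryax, Stenax}.
III (derived state 'no') is unique to Stenax (autapomorphy; uninformative for grouping).
IV (derived state 'no') is shared by all ingroup taxa — unites the whole ingroup.
V (derived state 'yes') is shared by Microina and Telana — a synapomorphy uniting that clade.
Most parsimonious ingroup topology: ((Stenax,Euryax),(Telana,Microina)).
Changes per character on this tree: I: 1; II: 1; III: 1; IV: 1; V: 1.
Total = 5.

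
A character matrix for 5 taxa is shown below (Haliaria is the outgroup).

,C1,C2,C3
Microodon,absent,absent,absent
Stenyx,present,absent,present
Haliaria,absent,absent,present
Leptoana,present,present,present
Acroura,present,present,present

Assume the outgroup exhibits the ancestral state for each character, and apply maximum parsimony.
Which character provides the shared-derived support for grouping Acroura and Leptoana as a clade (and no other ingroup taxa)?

C2

Character polarity is set by the outgroup: the derived state is whichever differs from the outgroup's state, so for C3 the derived state is 'absent', and for the remaining characters it is 'present'.
Only Acroura, Leptoana, and Stenyx show the derived state 'present' for C1, supporting them as a clade.
Only Acroura and Leptoana show the derived state 'present' for C2, supporting them as a clade.
C3 (derived state 'absent') is unique to Microodon (autapomorphy; uninformative for grouping).
Most parsimonious ingroup topology: (((Acroura,Leptoana),Stenyx),Microodon).
The clade {Acroura, Leptoana} is supported by C2: its derived state 'present' occurs in exactly those taxa and in no other taxon (including the outgroup).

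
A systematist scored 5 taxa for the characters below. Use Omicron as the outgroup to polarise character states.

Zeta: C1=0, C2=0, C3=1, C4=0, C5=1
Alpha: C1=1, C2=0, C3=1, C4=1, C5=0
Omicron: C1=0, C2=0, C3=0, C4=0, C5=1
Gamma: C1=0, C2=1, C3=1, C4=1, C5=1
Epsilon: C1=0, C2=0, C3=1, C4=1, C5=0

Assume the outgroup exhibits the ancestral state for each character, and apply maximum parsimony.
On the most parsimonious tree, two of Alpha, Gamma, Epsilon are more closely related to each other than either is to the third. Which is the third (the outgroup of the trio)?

Gamma

Character polarity is set by the outgroup: the derived state is whichever differs from the outgroup's state, so for C5 the derived state is '0', and for the remaining characters it is '1'.
C1: derived state '1' in Alpha only — an autapomorphy, so it tells us nothing about relationships among taxa.
C2: derived state '1' in Gamma only — an autapomorphy, so it tells us nothing about relationships among taxa.
All ingroup taxa share the derived state '1' for C3; it defines the ingroup but does not resolve relationships within it.
Only Alpha, Epsilon, and Gamma show the derived state '1' for C4, supporting them as a clade.
C5: derived state '0' in Alpha and Epsilon only — synapomorphy for {Alpha, Epsilon}.
Most parsimonious ingroup topology: ((Gamma,(Alpha,Epsilon)),Zeta).
Alpha and Epsilon share a more recent common ancestor with each other than either does with Gamma, so Gamma is the least closely related of the three.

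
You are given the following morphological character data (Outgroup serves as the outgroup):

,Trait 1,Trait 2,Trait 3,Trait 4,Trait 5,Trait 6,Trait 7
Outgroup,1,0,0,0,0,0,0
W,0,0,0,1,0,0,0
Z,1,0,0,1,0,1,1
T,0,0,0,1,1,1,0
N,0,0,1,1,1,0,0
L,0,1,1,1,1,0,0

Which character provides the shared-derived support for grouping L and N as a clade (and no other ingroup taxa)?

Character polarity is set by the outgroup: the derived state is whichever differs from the outgroup's state, so for Trait 1 the derived state is '0', and for the remaining characters it is '1'.
Trait 1: derived state '0' in L, N, T, and W only — synapomorphy for {L, N, T, W}.
Trait 2: derived state '1' in L only — an autapomorphy, so it tells us nothing about relationships among taxa.
Trait 3 (derived state '1') is shared by L and N — a synapomorphy uniting that clade.
Trait 4 (derived state '1') is shared by all ingroup taxa — unites the whole ingroup.
Only L, N, and T show the derived state '1' for Trait 5, supporting them as a clade.
Trait 6 groups T and Z, which is incompatible with the clades supported by the remaining characters; treating it as convergent (homoplasy) costs fewer steps than any alternative tree.
Trait 7: derived state '1' in Z only — an autapomorphy, so it tells us nothing about relationships among taxa.
Most parsimonious ingroup topology: ((W,(T,(N,L))),Z).
The clade {L, N} is supported by Trait 3: its derived state '1' occurs in exactly those taxa and in no other taxon (including the outgroup).

Trait 3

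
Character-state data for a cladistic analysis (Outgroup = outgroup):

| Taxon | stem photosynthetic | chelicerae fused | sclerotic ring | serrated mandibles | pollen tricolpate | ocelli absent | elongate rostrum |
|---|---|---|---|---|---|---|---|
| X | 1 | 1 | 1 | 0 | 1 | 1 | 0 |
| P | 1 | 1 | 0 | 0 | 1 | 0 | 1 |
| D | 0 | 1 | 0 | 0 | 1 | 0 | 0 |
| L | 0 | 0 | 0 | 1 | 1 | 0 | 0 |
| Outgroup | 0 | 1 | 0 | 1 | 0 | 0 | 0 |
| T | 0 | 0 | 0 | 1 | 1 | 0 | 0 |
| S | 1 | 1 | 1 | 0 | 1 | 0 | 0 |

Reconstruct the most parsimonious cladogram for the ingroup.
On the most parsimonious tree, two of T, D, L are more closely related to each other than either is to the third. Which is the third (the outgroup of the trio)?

D

Character polarity is set by the outgroup: the derived state is whichever differs from the outgroup's state, so for chelicerae fused, serrated mandibles the derived state is '0', and for the remaining characters it is '1'.
Only P, S, and X show the derived state '1' for stem photosynthetic, supporting them as a clade.
chelicerae fused: derived state '0' in L and T only — synapomorphy for {L, T}.
sclerotic ring: derived state '1' in S and X only — synapomorphy for {S, X}.
serrated mandibles: derived state '0' in D, P, S, and X only — synapomorphy for {D, P, S, X}.
pollen tricolpate (derived state '1') is shared by all ingroup taxa — unites the whole ingroup.
ocelli absent (derived state '1') is unique to X (autapomorphy; uninformative for grouping).
elongate rostrum (derived state '1') is unique to P (autapomorphy; uninformative for grouping).
Most parsimonious ingroup topology: ((((S,X),P),D),(L,T)).
T and L share a more recent common ancestor with each other than either does with D, so D is the least closely related of the three.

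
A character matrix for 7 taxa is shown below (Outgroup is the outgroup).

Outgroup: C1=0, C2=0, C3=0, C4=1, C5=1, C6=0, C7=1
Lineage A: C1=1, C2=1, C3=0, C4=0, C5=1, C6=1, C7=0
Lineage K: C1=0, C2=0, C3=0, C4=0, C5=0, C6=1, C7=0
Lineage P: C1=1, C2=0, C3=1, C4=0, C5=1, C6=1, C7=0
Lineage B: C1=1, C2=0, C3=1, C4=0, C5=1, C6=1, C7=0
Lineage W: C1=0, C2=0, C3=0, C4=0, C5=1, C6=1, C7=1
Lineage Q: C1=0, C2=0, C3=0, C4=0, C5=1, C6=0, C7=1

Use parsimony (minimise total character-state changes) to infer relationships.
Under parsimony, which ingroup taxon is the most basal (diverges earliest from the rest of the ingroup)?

Character polarity is set by the outgroup: the derived state is whichever differs from the outgroup's state, so for C4, C5, C7 the derived state is '0', and for the remaining characters it is '1'.
C1: derived state '1' in Lineage A, Lineage B, and Lineage P only — synapomorphy for {Lineage A, Lineage B, Lineage P}.
C2: derived state '1' in Lineage A only — an autapomorphy, so it tells us nothing about relationships among taxa.
Only Lineage B and Lineage P show the derived state '1' for C3, supporting them as a clade.
All ingroup taxa share the derived state '0' for C4; it defines the ingroup but does not resolve relationships within it.
C5 (derived state '0') is unique to Lineage K (autapomorphy; uninformative for grouping).
C6 (derived state '1') is shared by Lineage A, Lineage B, Lineage K, Lineage P, and Lineage W — a synapomorphy uniting that clade.
Only Lineage A, Lineage B, Lineage K, and Lineage P show the derived state '0' for C7, supporting them as a clade.
Most parsimonious ingroup topology: ((((Lineage A,(Lineage P,Lineage B)),Lineage K),Lineage W),Lineage Q).
Lineage Q is sister to the clade containing all other ingroup taxa, so it is the earliest-diverging (most basal) ingroup lineage.

Lineage Q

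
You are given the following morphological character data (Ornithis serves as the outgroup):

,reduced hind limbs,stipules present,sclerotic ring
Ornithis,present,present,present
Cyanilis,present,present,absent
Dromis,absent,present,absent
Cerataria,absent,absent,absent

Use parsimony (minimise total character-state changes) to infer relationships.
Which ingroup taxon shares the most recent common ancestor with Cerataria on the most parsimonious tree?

Dromis

The outgroup has state 'present' for every character, so 'absent' is the derived state throughout.
reduced hind limbs: derived state 'absent' in Cerataria and Dromis only — synapomorphy for {Cerataria, Dromis}.
stipules present (derived state 'absent') is unique to Cerataria (autapomorphy; uninformative for grouping).
All ingroup taxa share the derived state 'absent' for sclerotic ring; it defines the ingroup but does not resolve relationships within it.
Most parsimonious ingroup topology: (Cyanilis,(Dromis,Cerataria)).
Cerataria and Dromis form a cherry on this tree, so they are sister taxa.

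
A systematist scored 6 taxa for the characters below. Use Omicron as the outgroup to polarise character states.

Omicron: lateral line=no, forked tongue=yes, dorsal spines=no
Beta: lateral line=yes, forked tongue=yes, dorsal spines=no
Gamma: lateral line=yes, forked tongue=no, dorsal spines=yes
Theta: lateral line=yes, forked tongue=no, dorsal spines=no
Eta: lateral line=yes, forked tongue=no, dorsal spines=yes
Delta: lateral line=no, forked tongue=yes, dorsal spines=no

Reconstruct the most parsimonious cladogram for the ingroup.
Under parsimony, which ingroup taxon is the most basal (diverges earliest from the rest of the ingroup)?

Character polarity is set by the outgroup: the derived state is whichever differs from the outgroup's state, so for forked tongue the derived state is 'no', and for the remaining characters it is 'yes'.
lateral line: derived state 'yes' in Beta, Eta, Gamma, and Theta only — synapomorphy for {Beta, Eta, Gamma, Theta}.
forked tongue (derived state 'no') is shared by Eta, Gamma, and Theta — a synapomorphy uniting that clade.
dorsal spines: derived state 'yes' in Eta and Gamma only — synapomorphy for {Eta, Gamma}.
Most parsimonious ingroup topology: ((Beta,((Gamma,Eta),Theta)),Delta).
Delta is sister to the clade containing all other ingroup taxa, so it is the earliest-diverging (most basal) ingroup lineage.

Delta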